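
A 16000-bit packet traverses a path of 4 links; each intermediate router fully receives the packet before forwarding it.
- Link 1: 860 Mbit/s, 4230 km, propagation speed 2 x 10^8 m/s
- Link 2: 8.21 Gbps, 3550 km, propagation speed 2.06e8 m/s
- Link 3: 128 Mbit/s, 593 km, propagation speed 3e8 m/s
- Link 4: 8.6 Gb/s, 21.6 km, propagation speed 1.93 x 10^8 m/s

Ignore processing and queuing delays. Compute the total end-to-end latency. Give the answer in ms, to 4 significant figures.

Transmission delays (L/R per hop): 0.0186047, 0.00194884, 0.125, 0.00186047 ms; sum = 0.147414 ms.
Propagation delays (d/s per hop): 21.15, 17.233, 1.97667, 0.111917 ms; sum = 40.4716 ms.
End-to-end = 40.62 ms.

40.62 ms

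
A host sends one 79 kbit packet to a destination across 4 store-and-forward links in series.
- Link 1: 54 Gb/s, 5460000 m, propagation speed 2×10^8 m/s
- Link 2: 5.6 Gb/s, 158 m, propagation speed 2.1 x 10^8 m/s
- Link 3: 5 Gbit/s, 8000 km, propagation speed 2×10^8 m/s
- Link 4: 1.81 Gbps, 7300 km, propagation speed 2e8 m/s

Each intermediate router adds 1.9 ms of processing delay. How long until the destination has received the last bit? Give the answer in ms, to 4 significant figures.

109.6 ms

L = 79000 bits.
Transmission delays (L/R per hop): 0.00146296, 0.0141071, 0.0158, 0.0436464 ms; sum = 0.0750165 ms.
Propagation delays (d/s per hop): 27.3, 0.000752381, 40, 36.5 ms; sum = 103.801 ms.
Processing at 3 router(s): 3 × 1.9 ms = 5.7 ms.
End-to-end = 109.6 ms.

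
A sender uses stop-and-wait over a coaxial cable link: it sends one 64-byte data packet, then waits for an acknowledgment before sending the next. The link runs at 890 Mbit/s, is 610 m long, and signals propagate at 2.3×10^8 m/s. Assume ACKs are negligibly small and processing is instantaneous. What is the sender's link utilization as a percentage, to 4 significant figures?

9.784 %

t_tx = L/R = 512/890000000 = 5.75281e-07 s.
t_prop = 610/2.3e+08 = 2.65217e-06 s; RTT = 5.30435e-06 s.
Cycle = t_tx + RTT = 5.87963e-06 s.
Utilization = t_tx / cycle = 5.75281e-07/5.87963e-06 = 9.784 %.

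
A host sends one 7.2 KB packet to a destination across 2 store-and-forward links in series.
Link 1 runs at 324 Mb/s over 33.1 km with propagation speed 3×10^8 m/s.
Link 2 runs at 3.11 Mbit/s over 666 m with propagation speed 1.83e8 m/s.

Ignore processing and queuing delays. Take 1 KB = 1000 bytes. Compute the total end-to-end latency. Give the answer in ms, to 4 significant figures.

18.81 ms

L = 57600 bits.
Transmission delays (L/R per hop): 0.177778, 18.5209 ms; sum = 18.6987 ms.
Propagation delays (d/s per hop): 0.110333, 0.00363934 ms; sum = 0.113973 ms.
End-to-end = 18.81 ms.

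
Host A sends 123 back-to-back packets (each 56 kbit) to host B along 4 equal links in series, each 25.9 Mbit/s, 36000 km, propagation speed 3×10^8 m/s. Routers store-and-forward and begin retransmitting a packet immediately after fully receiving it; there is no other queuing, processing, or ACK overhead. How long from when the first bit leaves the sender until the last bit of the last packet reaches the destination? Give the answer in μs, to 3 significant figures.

752000 μs

Per-hop transmission t_tx = L/R = 56000/25900000 = 2162.16 μs.
Per-hop propagation t_prop = 36000000/300000000 = 120000 μs.
Pipeline fill: first packet needs 4·t_tx to clear all hops; remaining 122 packets each add one t_tx.
Total = (4+123-1)·t_tx + 4·t_prop = 126·2162.16 + 4·120000 = 752000 μs.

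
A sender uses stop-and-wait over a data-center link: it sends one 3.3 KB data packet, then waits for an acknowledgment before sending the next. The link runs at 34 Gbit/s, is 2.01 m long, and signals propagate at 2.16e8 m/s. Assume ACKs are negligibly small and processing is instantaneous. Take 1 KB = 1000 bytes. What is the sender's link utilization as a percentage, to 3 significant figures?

t_tx = L/R = 26400/34000000000 = 7.76471e-07 s.
t_prop = 2.01/216000000 = 9.30556e-09 s; RTT = 1.86111e-08 s.
Cycle = t_tx + RTT = 7.95082e-07 s.
Utilization = t_tx / cycle = 7.76471e-07/7.95082e-07 = 97.7 %.

97.7 %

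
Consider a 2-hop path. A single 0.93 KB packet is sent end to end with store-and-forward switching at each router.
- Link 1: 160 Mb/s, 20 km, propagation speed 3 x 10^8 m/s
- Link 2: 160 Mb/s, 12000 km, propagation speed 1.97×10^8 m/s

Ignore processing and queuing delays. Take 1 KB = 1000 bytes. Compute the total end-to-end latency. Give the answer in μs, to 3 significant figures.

L = 7440 bits.
Transmission delay per hop = L/R = 7440/160000000 = 46.5 μs; 2 hops → 93 μs.
Propagation delays (d/s per hop): 66.6667, 60913.7 μs; sum = 60980.4 μs.
End-to-end = 61100 μs.

61100 μs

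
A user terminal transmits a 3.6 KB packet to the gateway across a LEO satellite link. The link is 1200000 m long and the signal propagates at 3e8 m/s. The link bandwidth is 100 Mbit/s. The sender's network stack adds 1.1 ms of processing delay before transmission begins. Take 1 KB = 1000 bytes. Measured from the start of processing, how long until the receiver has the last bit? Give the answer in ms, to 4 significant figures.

L = 28800 bits.
Transmission delay = L/R = 28800 / 100000000 = 0.288 ms.
Propagation delay = d/s = 1200000 m / 300000000 m/s = 4 ms.
Plus processing delay 1.1 ms = 1.1 ms.
Total = 5.388 ms.

5.388 ms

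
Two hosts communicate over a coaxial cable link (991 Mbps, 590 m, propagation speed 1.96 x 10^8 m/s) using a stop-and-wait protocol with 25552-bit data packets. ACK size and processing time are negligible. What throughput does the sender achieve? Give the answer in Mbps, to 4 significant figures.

t_tx = L/R = 25552/991000000 = 2.57841e-05 s.
t_prop = 590/196000000 = 3.0102e-06 s; RTT = 6.02041e-06 s.
Cycle = t_tx + RTT = 3.18045e-05 s.
Throughput = L / cycle = 25552 / 3.18045e-05 = 803.4 Mbps.

803.4 Mbps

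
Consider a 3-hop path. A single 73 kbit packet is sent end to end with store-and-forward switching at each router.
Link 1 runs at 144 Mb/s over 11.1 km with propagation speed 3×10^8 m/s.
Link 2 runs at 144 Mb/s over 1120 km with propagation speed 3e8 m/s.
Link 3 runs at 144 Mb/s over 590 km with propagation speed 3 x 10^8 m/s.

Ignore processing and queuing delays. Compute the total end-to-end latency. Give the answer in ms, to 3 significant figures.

L = 73000 bits.
Transmission delay per hop = L/R = 73000/144000000 = 0.506944 ms; 3 hops → 1.52083 ms.
Propagation delays (d/s per hop): 0.037, 3.73333, 1.96667 ms; sum = 5.737 ms.
End-to-end = 7.26 ms.

7.26 ms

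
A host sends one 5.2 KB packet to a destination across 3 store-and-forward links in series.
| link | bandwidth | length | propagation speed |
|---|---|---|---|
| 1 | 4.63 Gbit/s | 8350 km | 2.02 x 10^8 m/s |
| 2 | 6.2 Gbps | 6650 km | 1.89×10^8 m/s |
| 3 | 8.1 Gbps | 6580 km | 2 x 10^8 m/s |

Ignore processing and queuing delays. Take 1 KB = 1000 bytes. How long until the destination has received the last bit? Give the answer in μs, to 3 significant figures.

109000 μs

L = 41600 bits.
Transmission delays (L/R per hop): 8.98488, 6.70968, 5.1358 μs; sum = 20.8304 μs.
Propagation delays (d/s per hop): 41336.6, 35185.2, 32900 μs; sum = 109422 μs.
End-to-end = 109000 μs.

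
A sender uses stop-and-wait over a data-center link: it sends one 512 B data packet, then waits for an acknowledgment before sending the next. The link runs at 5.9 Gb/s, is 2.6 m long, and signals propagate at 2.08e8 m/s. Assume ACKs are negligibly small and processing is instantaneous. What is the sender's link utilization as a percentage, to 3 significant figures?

t_tx = L/R = 4096/5900000000 = 6.94237e-07 s.
t_prop = 2.6/208000000 = 1.25e-08 s; RTT = 2.5e-08 s.
Cycle = t_tx + RTT = 7.19237e-07 s.
Utilization = t_tx / cycle = 6.94237e-07/7.19237e-07 = 96.5 %.

96.5 %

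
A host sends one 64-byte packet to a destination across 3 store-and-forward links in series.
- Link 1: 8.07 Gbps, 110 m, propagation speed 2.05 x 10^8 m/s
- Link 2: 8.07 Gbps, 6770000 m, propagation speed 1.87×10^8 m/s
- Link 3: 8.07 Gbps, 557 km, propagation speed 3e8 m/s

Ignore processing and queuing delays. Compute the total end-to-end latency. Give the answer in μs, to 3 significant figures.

L = 64 × 8 = 512 bits.
Transmission delay per hop = L/R = 512/8070000000 = 0.0634449 μs; 3 hops → 0.190335 μs.
Propagation delays (d/s per hop): 0.536585, 36203.2, 1856.67 μs; sum = 38060.4 μs.
End-to-end = 38100 μs.

38100 μs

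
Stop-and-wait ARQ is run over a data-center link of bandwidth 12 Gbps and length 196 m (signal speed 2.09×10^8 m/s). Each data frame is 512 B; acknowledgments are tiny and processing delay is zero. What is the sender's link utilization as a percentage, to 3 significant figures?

15.4 %

t_tx = L/R = 4096/12000000000 = 3.41333e-07 s.
t_prop = 196/209000000 = 9.37799e-07 s; RTT = 1.8756e-06 s.
Cycle = t_tx + RTT = 2.21693e-06 s.
Utilization = t_tx / cycle = 3.41333e-07/2.21693e-06 = 15.4 %.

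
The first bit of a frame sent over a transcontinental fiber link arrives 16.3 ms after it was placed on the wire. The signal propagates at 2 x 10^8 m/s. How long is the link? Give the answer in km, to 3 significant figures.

3260 km

d = s × t_prop = 200000000 × 0.0163 = 3260 km.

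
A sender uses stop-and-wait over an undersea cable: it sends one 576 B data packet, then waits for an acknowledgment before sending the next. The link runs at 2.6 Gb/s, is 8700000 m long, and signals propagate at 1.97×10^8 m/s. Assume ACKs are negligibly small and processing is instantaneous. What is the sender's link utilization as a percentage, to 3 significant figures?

t_tx = L/R = 4608/2600000000 = 1.77231e-06 s.
t_prop = 8700000/197000000 = 0.0441624 s; RTT = 0.0883249 s.
Cycle = t_tx + RTT = 0.0883266 s.
Utilization = t_tx / cycle = 1.77231e-06/0.0883266 = 0.00201 %.

0.00201 %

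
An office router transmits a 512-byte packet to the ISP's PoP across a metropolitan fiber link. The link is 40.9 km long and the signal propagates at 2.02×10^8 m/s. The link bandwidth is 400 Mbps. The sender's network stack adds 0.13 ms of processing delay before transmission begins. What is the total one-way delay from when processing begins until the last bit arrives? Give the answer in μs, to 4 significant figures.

L = 512 × 8 = 4096 bits.
Transmission delay = L/R = 4096 / 400000000 = 10.24 μs.
Propagation delay = d/s = 40900 m / 202000000 m/s = 202.475 μs.
Plus processing delay 0.13 ms = 130 μs.
Total = 342.7 μs.

342.7 μs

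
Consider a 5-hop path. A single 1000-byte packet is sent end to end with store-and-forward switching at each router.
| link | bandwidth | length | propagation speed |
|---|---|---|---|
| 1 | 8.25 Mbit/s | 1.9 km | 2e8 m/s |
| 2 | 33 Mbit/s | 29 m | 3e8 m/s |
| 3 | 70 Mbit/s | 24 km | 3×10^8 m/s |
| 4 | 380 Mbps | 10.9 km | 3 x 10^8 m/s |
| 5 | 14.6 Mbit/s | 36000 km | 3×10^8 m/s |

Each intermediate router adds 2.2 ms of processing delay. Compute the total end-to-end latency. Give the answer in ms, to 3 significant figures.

L = 1000 × 8 = 8000 bits.
Transmission delays (L/R per hop): 0.969697, 0.242424, 0.114286, 0.0210526, 0.547945 ms; sum = 1.8954 ms.
Propagation delays (d/s per hop): 0.0095, 9.66667e-05, 0.08, 0.0363333, 120 ms; sum = 120.126 ms.
Processing at 4 router(s): 4 × 2.2 ms = 8.8 ms.
End-to-end = 131 ms.

131 ms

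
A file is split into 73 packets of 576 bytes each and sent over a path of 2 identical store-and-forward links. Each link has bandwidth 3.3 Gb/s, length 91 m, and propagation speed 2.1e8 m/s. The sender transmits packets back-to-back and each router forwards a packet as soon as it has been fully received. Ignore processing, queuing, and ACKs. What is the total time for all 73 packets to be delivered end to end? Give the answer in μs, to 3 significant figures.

104 μs

Per-hop transmission t_tx = L/R = 4608/3300000000 = 1.39636 μs.
Per-hop propagation t_prop = 91/210000000 = 0.433333 μs.
Pipeline fill: first packet needs 2·t_tx to clear all hops; remaining 72 packets each add one t_tx.
Total = (2+73-1)·t_tx + 2·t_prop = 74·1.39636 + 2·0.433333 = 104 μs.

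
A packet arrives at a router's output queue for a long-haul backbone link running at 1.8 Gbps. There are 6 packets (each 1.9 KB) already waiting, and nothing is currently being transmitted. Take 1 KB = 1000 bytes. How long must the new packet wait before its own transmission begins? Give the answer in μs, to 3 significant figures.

Each queued packet: L/R = 15200/1800000000 = 8.44444 μs.
6 queued → 50.6667 μs.
Queuing delay = 50.7 μs.

50.7 μs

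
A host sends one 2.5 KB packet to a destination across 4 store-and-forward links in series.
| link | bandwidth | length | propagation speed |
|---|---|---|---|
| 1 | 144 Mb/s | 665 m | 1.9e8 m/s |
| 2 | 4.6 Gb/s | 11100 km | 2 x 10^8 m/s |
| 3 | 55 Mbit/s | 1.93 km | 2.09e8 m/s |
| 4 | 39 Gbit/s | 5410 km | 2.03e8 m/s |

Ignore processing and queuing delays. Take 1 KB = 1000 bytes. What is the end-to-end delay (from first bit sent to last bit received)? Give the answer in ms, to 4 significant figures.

82.67 ms

L = 20000 bits.
Transmission delays (L/R per hop): 0.138889, 0.00434783, 0.363636, 0.000512821 ms; sum = 0.507386 ms.
Propagation delays (d/s per hop): 0.0035, 55.5, 0.00923445, 26.6502 ms; sum = 82.163 ms.
End-to-end = 82.67 ms.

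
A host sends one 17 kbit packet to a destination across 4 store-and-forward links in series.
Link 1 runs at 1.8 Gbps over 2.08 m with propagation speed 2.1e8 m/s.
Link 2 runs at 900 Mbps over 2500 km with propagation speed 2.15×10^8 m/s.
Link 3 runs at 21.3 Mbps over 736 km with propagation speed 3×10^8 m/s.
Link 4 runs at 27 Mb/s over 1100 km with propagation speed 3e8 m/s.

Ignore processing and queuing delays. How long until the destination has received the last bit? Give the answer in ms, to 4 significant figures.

19.20 ms

L = 17000 bits.
Transmission delays (L/R per hop): 0.00944444, 0.0188889, 0.798122, 0.62963 ms; sum = 1.45609 ms.
Propagation delays (d/s per hop): 9.90476e-06, 11.6279, 2.45333, 3.66667 ms; sum = 17.7479 ms.
End-to-end = 19.20 ms.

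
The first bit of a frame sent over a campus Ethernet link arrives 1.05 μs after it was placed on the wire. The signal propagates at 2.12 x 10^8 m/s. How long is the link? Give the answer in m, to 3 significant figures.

223 m

d = s × t_prop = 212000000 × 1.05e-06 = 223 m.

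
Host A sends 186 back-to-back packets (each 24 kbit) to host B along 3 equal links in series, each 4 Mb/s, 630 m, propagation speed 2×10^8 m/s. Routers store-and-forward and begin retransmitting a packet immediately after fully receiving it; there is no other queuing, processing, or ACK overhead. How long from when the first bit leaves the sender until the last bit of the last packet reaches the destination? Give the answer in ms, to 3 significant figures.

Per-hop transmission t_tx = L/R = 24000/4000000 = 6 ms.
Per-hop propagation t_prop = 630/200000000 = 0.00315 ms.
Pipeline fill: first packet needs 3·t_tx to clear all hops; remaining 185 packets each add one t_tx.
Total = (3+186-1)·t_tx + 3·t_prop = 188·6 + 3·0.00315 = 1130 ms.

1130 ms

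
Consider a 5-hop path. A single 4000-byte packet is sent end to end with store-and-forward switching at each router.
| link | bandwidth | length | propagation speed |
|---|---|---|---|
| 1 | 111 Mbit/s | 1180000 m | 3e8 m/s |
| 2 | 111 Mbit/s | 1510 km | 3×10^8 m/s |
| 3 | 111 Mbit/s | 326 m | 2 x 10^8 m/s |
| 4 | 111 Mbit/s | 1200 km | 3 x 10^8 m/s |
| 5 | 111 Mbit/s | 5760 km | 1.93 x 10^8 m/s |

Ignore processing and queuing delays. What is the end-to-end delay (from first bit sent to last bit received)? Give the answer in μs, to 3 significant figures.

L = 4000 × 8 = 32000 bits.
Transmission delay per hop = L/R = 32000/111000000 = 288.288 μs; 5 hops → 1441.44 μs.
Propagation delays (d/s per hop): 3933.33, 5033.33, 1.63, 4000, 29844.6 μs; sum = 42812.9 μs.
End-to-end = 44300 μs.

44300 μs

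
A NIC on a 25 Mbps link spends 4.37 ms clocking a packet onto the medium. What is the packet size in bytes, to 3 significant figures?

13700 bytes

L = R × t_tx = 25000000 b/s × 0.00437 s = 109250 bits.
In bytes: 109250 / 8 = 13700 bytes.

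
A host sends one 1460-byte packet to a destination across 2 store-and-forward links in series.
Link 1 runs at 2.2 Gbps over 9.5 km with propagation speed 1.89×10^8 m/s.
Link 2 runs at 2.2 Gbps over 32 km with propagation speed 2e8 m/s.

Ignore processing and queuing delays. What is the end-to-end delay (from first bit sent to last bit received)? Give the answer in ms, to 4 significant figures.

0.2209 ms

L = 1460 × 8 = 11680 bits.
Transmission delay per hop = L/R = 11680/2200000000 = 0.00530909 ms; 2 hops → 0.0106182 ms.
Propagation delays (d/s per hop): 0.0502646, 0.16 ms; sum = 0.210265 ms.
End-to-end = 0.2209 ms.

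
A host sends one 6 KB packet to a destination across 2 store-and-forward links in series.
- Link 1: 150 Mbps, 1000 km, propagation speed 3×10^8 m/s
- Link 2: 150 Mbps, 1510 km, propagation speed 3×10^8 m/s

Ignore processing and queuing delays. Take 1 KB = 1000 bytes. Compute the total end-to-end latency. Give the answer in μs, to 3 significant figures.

9010 μs

L = 48000 bits.
Transmission delay per hop = L/R = 48000/150000000 = 320 μs; 2 hops → 640 μs.
Propagation delays (d/s per hop): 3333.33, 5033.33 μs; sum = 8366.67 μs.
End-to-end = 9010 μs.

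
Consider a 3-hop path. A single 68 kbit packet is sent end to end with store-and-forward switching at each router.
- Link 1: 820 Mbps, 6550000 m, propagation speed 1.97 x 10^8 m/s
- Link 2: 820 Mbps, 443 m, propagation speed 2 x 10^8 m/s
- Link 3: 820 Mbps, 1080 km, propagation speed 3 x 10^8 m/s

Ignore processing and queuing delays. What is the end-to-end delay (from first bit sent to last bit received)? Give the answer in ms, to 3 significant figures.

L = 68000 bits.
Transmission delay per hop = L/R = 68000/820000000 = 0.0829268 ms; 3 hops → 0.24878 ms.
Propagation delays (d/s per hop): 33.2487, 0.002215, 3.6 ms; sum = 36.8509 ms.
End-to-end = 37.1 ms.

37.1 ms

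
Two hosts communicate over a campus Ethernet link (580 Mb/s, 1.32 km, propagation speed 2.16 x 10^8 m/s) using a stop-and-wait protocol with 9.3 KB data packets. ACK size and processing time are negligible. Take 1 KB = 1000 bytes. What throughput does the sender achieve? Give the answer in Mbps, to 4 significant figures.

529.5 Mbps

t_tx = L/R = 74400/580000000 = 0.000128276 s.
t_prop = 1320/216000000 = 6.11111e-06 s; RTT = 1.22222e-05 s.
Cycle = t_tx + RTT = 0.000140498 s.
Throughput = L / cycle = 74400 / 0.000140498 = 529.5 Mbps.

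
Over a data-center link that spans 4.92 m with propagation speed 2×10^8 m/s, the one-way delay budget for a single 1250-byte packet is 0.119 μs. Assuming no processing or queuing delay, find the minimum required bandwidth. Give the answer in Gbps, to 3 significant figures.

106 Gbps

L = 10000 bits.
Propagation delay = 4.92 / 200000000 = 0.0246 μs.
Transmission budget = 0.119 − 0.0246 = 0.0944 μs.
R ≥ L / t_tx = 10000 bits / 9.44e-08 s = 106 Gbps.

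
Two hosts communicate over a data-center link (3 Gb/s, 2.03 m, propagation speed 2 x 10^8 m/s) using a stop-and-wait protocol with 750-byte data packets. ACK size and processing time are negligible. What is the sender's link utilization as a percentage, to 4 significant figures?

t_tx = L/R = 6000/3000000000 = 2e-06 s.
t_prop = 2.03/200000000 = 1.015e-08 s; RTT = 2.03e-08 s.
Cycle = t_tx + RTT = 2.0203e-06 s.
Utilization = t_tx / cycle = 2e-06/2.0203e-06 = 99.00 %.

99.00 %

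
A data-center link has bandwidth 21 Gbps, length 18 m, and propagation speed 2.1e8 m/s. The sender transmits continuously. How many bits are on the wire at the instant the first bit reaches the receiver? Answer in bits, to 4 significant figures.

Propagation delay = 18 / 210000000 = 8.57143e-08 s.
BDP = R × t_prop = 21000000000 × 8.57143e-08 = 1800 bits.

1800 bits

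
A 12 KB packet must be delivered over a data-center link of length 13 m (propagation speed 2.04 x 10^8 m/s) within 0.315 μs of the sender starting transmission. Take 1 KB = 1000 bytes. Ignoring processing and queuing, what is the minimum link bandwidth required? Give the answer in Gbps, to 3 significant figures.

L = 96000 bits.
Propagation delay = 13 / 204000000 = 0.0637255 μs.
Transmission budget = 0.315 − 0.0637255 = 0.251275 μs.
R ≥ L / t_tx = 96000 bits / 2.51275e-07 s = 382 Gbps.

382 Gbps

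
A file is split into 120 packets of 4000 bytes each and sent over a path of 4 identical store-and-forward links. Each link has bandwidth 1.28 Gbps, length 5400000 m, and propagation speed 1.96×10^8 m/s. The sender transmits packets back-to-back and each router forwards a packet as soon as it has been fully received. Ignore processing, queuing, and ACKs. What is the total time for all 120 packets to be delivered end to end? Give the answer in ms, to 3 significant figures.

Per-hop transmission t_tx = L/R = 32000/1280000000 = 0.025 ms.
Per-hop propagation t_prop = 5400000/196000000 = 27.551 ms.
Pipeline fill: first packet needs 4·t_tx to clear all hops; remaining 119 packets each add one t_tx.
Total = (4+120-1)·t_tx + 4·t_prop = 123·0.025 + 4·27.551 = 113 ms.

113 ms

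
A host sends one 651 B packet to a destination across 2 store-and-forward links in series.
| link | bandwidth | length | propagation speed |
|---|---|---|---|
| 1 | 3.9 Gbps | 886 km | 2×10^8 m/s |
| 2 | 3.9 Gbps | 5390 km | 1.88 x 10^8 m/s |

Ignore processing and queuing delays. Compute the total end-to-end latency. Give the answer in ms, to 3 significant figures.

33.1 ms

L = 651 × 8 = 5208 bits.
Transmission delay per hop = L/R = 5208/3900000000 = 0.00133538 ms; 2 hops → 0.00267077 ms.
Propagation delays (d/s per hop): 4.43, 28.6702 ms; sum = 33.1002 ms.
End-to-end = 33.1 ms.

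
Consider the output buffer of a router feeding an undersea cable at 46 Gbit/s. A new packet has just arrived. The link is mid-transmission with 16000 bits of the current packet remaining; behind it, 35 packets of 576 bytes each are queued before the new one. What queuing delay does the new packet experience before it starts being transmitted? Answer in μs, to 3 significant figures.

Each queued packet: L/R = 4608/46000000000 = 0.100174 μs.
35 queued → 3.50609 μs.
Plus remaining 16000 bits of current packet: 0.347826 μs.
Queuing delay = 3.85 μs.

3.85 μs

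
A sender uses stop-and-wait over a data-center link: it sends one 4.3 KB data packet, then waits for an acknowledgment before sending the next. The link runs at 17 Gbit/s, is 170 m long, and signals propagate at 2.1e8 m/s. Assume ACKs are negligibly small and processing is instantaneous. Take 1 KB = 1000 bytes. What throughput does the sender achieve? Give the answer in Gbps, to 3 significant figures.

9.44 Gbps

t_tx = L/R = 34400/17000000000 = 2.02353e-06 s.
t_prop = 170/210000000 = 8.09524e-07 s; RTT = 1.61905e-06 s.
Cycle = t_tx + RTT = 3.64258e-06 s.
Throughput = L / cycle = 34400 / 3.64258e-06 = 9.44 Gbps.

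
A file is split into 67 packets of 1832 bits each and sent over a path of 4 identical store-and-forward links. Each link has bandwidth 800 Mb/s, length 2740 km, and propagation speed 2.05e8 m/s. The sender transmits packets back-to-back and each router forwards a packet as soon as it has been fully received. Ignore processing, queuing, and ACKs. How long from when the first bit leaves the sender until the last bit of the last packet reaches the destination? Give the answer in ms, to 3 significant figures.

53.6 ms

Per-hop transmission t_tx = L/R = 1832/800000000 = 0.00229 ms.
Per-hop propagation t_prop = 2740000/2.05e+08 = 13.3659 ms.
Pipeline fill: first packet needs 4·t_tx to clear all hops; remaining 66 packets each add one t_tx.
Total = (4+67-1)·t_tx + 4·t_prop = 70·0.00229 + 4·13.3659 = 53.6 ms.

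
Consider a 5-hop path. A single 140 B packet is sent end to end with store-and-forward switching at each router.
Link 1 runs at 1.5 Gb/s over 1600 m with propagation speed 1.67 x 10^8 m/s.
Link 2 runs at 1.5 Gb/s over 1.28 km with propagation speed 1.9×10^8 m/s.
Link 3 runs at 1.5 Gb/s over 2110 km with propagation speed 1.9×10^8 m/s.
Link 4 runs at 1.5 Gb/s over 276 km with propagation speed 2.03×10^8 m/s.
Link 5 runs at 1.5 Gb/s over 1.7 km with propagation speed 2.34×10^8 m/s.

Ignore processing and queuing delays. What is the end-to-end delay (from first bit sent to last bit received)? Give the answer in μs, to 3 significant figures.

12500 μs

L = 140 × 8 = 1120 bits.
Transmission delay per hop = L/R = 1120/1500000000 = 0.746667 μs; 5 hops → 3.73333 μs.
Propagation delays (d/s per hop): 9.58084, 6.73684, 11105.3, 1359.61, 7.26496 μs; sum = 12488.5 μs.
End-to-end = 12500 μs.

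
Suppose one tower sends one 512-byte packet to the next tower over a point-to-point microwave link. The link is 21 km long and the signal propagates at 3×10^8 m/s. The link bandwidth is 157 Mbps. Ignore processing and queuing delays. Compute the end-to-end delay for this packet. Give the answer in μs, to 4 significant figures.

L = 512 × 8 = 4096 bits.
Transmission delay = L/R = 4096 / 157000000 = 26.0892 μs.
Propagation delay = d/s = 21000 m / 300000000 m/s = 70 μs.
Total = 96.09 μs.

96.09 μs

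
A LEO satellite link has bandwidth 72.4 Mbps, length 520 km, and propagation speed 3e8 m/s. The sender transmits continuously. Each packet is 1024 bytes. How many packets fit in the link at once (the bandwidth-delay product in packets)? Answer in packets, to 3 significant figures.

Propagation delay = 520000 / 300000000 = 0.00173333 s.
BDP = R × t_prop = 72400000 × 0.00173333 = 125493 bits.
In packets of 8192 bits: 15.3 packets.

15.3 packets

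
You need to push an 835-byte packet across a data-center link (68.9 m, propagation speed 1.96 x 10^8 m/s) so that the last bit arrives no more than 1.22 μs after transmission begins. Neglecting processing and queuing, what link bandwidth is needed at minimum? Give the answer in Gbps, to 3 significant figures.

L = 6680 bits.
Propagation delay = 68.9 / 196000000 = 0.351531 μs.
Transmission budget = 1.22 − 0.351531 = 0.868469 μs.
R ≥ L / t_tx = 6680 bits / 8.68469e-07 s = 7.69 Gbps.

7.69 Gbps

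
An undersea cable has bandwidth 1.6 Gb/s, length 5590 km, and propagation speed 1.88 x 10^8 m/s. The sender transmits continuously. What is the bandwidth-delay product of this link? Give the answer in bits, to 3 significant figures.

47600000 bits

Propagation delay = 5590000 / 188000000 = 0.029734 s.
BDP = R × t_prop = 1600000000 × 0.029734 = 47574500 bits.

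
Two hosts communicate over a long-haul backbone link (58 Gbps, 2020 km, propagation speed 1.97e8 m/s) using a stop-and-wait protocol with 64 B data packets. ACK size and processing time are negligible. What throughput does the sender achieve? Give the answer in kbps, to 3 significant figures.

t_tx = L/R = 512/58000000000 = 8.82759e-09 s.
t_prop = 2020000/197000000 = 0.0102538 s; RTT = 0.0205076 s.
Cycle = t_tx + RTT = 0.0205076 s.
Throughput = L / cycle = 512 / 0.0205076 = 25.0 kbps.

25.0 kbps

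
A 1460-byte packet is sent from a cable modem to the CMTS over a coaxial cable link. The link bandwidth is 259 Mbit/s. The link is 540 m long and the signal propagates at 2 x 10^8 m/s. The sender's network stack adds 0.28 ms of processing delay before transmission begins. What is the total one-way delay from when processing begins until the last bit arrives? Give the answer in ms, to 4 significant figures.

L = 1460 × 8 = 11680 bits.
Transmission delay = L/R = 11680 / 259000000 = 0.0450965 ms.
Propagation delay = d/s = 540 m / 200000000 m/s = 0.0027 ms.
Plus processing delay 0.28 ms = 0.28 ms.
Total = 0.3278 ms.

0.3278 ms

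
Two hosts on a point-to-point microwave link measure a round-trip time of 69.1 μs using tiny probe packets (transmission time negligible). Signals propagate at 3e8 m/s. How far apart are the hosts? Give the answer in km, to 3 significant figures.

10.4 km

One-way propagation = RTT/2 = 34.55 μs.
d = s × t = 300000000 × 3.455e-05 = 10.4 km.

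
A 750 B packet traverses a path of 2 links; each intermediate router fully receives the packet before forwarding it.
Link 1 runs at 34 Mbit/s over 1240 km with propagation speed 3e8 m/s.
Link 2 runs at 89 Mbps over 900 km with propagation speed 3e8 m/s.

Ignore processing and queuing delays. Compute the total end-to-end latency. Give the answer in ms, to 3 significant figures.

7.38 ms

L = 750 × 8 = 6000 bits.
Transmission delays (L/R per hop): 0.176471, 0.0674157 ms; sum = 0.243886 ms.
Propagation delays (d/s per hop): 4.13333, 3 ms; sum = 7.13333 ms.
End-to-end = 7.38 ms.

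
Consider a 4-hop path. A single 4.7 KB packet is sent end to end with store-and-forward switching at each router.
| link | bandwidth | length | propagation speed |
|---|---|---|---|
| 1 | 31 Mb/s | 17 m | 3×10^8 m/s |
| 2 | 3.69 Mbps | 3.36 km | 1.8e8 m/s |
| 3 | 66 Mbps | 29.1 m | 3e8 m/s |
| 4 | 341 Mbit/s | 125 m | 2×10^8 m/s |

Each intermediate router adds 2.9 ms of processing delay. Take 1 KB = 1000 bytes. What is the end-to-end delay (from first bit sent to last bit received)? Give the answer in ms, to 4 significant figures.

20.80 ms

L = 37600 bits.
Transmission delays (L/R per hop): 1.2129, 10.1897, 0.569697, 0.110264 ms; sum = 12.0826 ms.
Propagation delays (d/s per hop): 5.66667e-05, 0.0186667, 9.7e-05, 0.000625 ms; sum = 0.0194453 ms.
Processing at 3 router(s): 3 × 2.9 ms = 8.7 ms.
End-to-end = 20.80 ms.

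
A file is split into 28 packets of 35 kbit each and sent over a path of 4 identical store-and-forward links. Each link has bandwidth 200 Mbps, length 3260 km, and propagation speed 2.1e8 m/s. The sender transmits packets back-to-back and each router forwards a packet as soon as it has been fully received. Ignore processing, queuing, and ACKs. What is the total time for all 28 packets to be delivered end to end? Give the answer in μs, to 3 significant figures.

Per-hop transmission t_tx = L/R = 35000/200000000 = 175 μs.
Per-hop propagation t_prop = 3260000/210000000 = 15523.8 μs.
Pipeline fill: first packet needs 4·t_tx to clear all hops; remaining 27 packets each add one t_tx.
Total = (4+28-1)·t_tx + 4·t_prop = 31·175 + 4·15523.8 = 67500 μs.

67500 μs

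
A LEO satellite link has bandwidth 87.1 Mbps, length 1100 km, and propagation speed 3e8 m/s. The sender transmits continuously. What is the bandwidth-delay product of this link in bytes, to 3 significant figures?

39900 bytes

Propagation delay = 1100000 / 300000000 = 0.00366667 s.
BDP = R × t_prop = 87100000 × 0.00366667 = 319367 bits.
In bytes: 319367/8 = 39900 bytes.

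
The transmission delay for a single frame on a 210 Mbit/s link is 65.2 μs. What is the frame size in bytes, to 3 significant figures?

1710 bytes

L = R × t_tx = 210000000 b/s × 6.52e-05 s = 13692 bits.
In bytes: 13692 / 8 = 1710 bytes.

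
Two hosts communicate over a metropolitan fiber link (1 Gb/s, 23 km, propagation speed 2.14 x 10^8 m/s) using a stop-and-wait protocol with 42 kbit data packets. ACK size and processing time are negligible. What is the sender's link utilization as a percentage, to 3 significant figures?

t_tx = L/R = 42000/1000000000 = 4.2e-05 s.
t_prop = 23000/214000000 = 0.000107477 s; RTT = 0.000214953 s.
Cycle = t_tx + RTT = 0.000256953 s.
Utilization = t_tx / cycle = 4.2e-05/0.000256953 = 16.3 %.

16.3 %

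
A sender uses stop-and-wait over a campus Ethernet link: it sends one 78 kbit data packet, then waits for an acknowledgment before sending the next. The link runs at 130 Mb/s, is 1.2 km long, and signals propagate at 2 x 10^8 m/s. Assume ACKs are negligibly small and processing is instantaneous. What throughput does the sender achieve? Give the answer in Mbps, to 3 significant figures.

t_tx = L/R = 78000/130000000 = 0.0006 s.
t_prop = 1200/200000000 = 6e-06 s; RTT = 1.2e-05 s.
Cycle = t_tx + RTT = 0.000612 s.
Throughput = L / cycle = 78000 / 0.000612 = 127 Mbps.

127 Mbps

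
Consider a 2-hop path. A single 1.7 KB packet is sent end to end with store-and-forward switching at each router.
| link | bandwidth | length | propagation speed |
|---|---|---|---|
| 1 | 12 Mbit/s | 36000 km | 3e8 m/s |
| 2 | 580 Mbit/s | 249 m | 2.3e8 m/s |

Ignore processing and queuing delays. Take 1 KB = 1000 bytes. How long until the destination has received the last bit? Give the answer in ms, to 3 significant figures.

L = 13600 bits.
Transmission delays (L/R per hop): 1.13333, 0.0234483 ms; sum = 1.15678 ms.
Propagation delays (d/s per hop): 120, 0.00108261 ms; sum = 120.001 ms.
End-to-end = 121 ms.

121 ms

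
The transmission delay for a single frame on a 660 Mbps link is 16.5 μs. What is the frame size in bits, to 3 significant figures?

10900 bits

L = R × t_tx = 660000000 b/s × 1.65e-05 s = 10890 bits.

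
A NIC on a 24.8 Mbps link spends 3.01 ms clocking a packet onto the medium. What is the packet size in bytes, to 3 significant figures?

L = R × t_tx = 24800000 b/s × 0.00301 s = 74648 bits.
In bytes: 74648 / 8 = 9330 bytes.

9330 bytes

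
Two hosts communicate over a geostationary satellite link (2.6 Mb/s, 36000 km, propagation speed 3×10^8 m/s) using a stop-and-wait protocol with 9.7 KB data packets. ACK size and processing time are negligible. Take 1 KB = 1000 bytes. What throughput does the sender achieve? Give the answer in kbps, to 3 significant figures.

t_tx = L/R = 77600/2600000 = 0.0298462 s.
t_prop = 36000000/300000000 = 0.12 s; RTT = 0.24 s.
Cycle = t_tx + RTT = 0.269846 s.
Throughput = L / cycle = 77600 / 0.269846 = 288 kbps.

288 kbps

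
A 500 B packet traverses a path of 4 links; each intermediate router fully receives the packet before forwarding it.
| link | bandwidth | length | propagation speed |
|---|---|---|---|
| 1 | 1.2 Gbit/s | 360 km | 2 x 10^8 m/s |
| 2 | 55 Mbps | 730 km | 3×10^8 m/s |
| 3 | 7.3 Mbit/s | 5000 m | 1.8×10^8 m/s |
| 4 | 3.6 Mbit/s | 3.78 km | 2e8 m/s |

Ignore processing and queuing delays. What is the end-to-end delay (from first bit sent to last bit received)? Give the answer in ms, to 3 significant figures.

L = 500 × 8 = 4000 bits.
Transmission delays (L/R per hop): 0.00333333, 0.0727273, 0.547945, 1.11111 ms; sum = 1.73512 ms.
Propagation delays (d/s per hop): 1.8, 2.43333, 0.0277778, 0.0189 ms; sum = 4.28001 ms.
End-to-end = 6.02 ms.

6.02 ms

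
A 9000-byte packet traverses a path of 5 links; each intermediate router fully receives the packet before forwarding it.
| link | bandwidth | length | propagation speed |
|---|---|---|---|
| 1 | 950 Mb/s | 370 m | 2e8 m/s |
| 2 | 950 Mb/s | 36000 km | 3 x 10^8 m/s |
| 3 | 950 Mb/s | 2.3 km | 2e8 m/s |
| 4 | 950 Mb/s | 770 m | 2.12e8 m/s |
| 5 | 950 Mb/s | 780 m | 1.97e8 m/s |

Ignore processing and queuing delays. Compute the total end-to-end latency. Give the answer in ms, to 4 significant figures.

L = 9000 × 8 = 72000 bits.
Transmission delay per hop = L/R = 72000/950000000 = 0.0757895 ms; 5 hops → 0.378947 ms.
Propagation delays (d/s per hop): 0.00185, 120, 0.0115, 0.00363208, 0.00395939 ms; sum = 120.021 ms.
End-to-end = 120.4 ms.

120.4 ms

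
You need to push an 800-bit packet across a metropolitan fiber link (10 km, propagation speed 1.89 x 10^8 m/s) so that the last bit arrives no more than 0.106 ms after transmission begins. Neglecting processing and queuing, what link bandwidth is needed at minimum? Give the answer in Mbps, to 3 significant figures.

15.1 Mbps

Propagation delay = 10000 / 189000000 = 0.0529101 ms.
Transmission budget = 0.106 − 0.0529101 = 0.0530899 ms.
R ≥ L / t_tx = 800 bits / 5.30899e-05 s = 15.1 Mbps.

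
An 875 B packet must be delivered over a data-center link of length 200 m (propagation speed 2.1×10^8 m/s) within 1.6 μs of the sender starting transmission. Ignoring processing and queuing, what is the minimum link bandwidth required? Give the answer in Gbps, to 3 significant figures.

10.8 Gbps

L = 7000 bits.
Propagation delay = 200 / 210000000 = 0.952381 μs.
Transmission budget = 1.6 − 0.952381 = 0.647619 μs.
R ≥ L / t_tx = 7000 bits / 6.47619e-07 s = 10.8 Gbps.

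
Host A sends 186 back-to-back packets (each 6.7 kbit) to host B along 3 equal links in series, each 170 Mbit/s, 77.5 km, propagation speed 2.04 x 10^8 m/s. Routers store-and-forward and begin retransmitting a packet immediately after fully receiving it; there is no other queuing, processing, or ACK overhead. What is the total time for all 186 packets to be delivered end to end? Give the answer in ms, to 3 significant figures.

8.55 ms

Per-hop transmission t_tx = L/R = 6700/170000000 = 0.0394118 ms.
Per-hop propagation t_prop = 77500/204000000 = 0.379902 ms.
Pipeline fill: first packet needs 3·t_tx to clear all hops; remaining 185 packets each add one t_tx.
Total = (3+186-1)·t_tx + 3·t_prop = 188·0.0394118 + 3·0.379902 = 8.55 ms.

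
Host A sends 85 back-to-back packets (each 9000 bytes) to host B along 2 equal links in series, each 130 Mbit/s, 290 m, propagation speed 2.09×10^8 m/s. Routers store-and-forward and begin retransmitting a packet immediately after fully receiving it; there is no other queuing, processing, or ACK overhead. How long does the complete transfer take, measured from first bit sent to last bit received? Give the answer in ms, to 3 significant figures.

47.6 ms

Per-hop transmission t_tx = L/R = 72000/130000000 = 0.553846 ms.
Per-hop propagation t_prop = 290/209000000 = 0.00138756 ms.
Pipeline fill: first packet needs 2·t_tx to clear all hops; remaining 84 packets each add one t_tx.
Total = (2+85-1)·t_tx + 2·t_prop = 86·0.553846 + 2·0.00138756 = 47.6 ms.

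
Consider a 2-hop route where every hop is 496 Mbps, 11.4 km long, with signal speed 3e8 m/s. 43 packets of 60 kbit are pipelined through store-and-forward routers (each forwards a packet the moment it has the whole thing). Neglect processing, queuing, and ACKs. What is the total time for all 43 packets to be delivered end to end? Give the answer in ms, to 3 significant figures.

Per-hop transmission t_tx = L/R = 60000/496000000 = 0.120968 ms.
Per-hop propagation t_prop = 11400/300000000 = 0.038 ms.
Pipeline fill: first packet needs 2·t_tx to clear all hops; remaining 42 packets each add one t_tx.
Total = (2+43-1)·t_tx + 2·t_prop = 44·0.120968 + 2·0.038 = 5.40 ms.

5.40 ms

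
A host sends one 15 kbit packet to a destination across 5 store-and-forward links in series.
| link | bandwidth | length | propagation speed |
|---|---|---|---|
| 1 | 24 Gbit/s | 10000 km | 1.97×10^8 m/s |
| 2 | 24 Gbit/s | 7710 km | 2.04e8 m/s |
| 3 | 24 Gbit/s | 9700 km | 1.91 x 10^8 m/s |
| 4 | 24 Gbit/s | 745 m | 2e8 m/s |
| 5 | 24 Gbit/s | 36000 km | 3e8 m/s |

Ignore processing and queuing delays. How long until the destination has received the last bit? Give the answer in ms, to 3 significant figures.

L = 15000 bits.
Transmission delay per hop = L/R = 15000/24000000000 = 0.000625 ms; 5 hops → 0.003125 ms.
Propagation delays (d/s per hop): 50.7614, 37.7941, 50.7853, 0.003725, 120 ms; sum = 259.345 ms.
End-to-end = 259 ms.

259 ms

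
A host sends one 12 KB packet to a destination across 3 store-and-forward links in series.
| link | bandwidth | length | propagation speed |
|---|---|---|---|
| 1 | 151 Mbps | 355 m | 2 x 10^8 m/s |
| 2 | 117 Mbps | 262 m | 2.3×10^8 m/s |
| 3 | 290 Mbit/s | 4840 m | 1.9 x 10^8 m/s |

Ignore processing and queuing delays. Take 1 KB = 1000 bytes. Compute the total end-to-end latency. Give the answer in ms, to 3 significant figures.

1.82 ms

L = 96000 bits.
Transmission delays (L/R per hop): 0.635762, 0.820513, 0.331034 ms; sum = 1.78731 ms.
Propagation delays (d/s per hop): 0.001775, 0.00113913, 0.0254737 ms; sum = 0.0283878 ms.
End-to-end = 1.82 ms.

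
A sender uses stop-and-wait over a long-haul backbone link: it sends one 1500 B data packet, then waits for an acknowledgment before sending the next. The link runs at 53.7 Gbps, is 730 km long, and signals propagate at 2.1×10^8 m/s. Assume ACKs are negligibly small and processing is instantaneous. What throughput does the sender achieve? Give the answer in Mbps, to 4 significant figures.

1.726 Mbps

t_tx = L/R = 12000/53700000000 = 2.23464e-07 s.
t_prop = 730000/210000000 = 0.00347619 s; RTT = 0.00695238 s.
Cycle = t_tx + RTT = 0.0069526 s.
Throughput = L / cycle = 12000 / 0.0069526 = 1.726 Mbps.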